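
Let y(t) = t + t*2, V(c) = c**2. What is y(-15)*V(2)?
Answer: -180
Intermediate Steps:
y(t) = 3*t (y(t) = t + 2*t = 3*t)
y(-15)*V(2) = (3*(-15))*2**2 = -45*4 = -180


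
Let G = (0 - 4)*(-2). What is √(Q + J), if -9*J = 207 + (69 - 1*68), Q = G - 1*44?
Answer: 2*I*√133/3 ≈ 7.6884*I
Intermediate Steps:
G = 8 (G = -4*(-2) = 8)
Q = -36 (Q = 8 - 1*44 = 8 - 44 = -36)
J = -208/9 (J = -(207 + (69 - 1*68))/9 = -(207 + (69 - 68))/9 = -(207 + 1)/9 = -⅑*208 = -208/9 ≈ -23.111)
√(Q + J) = √(-36 - 208/9) = √(-532/9) = 2*I*√133/3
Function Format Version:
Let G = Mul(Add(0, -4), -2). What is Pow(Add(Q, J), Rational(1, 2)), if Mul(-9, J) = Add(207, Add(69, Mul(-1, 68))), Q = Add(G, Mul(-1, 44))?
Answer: Mul(Rational(2, 3), I, Pow(133, Rational(1, 2))) ≈ Mul(7.6884, I)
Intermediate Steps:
G = 8 (G = Mul(-4, -2) = 8)
Q = -36 (Q = Add(8, Mul(-1, 44)) = Add(8, -44) = -36)
J = Rational(-208, 9) (J = Mul(Rational(-1, 9), Add(207, Add(69, Mul(-1, 68)))) = Mul(Rational(-1, 9), Add(207, Add(69, -68))) = Mul(Rational(-1, 9), Add(207, 1)) = Mul(Rational(-1, 9), 208) = Rational(-208, 9) ≈ -23.111)
Pow(Add(Q, J), Rational(1, 2)) = Pow(Add(-36, Rational(-208, 9)), Rational(1, 2)) = Pow(Rational(-532, 9), Rational(1, 2)) = Mul(Rational(2, 3), I, Pow(133, Rational(1, 2)))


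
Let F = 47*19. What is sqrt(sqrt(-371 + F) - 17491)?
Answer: sqrt(-17491 + 3*sqrt(58)) ≈ 132.17*I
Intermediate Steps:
F = 893
sqrt(sqrt(-371 + F) - 17491) = sqrt(sqrt(-371 + 893) - 17491) = sqrt(sqrt(522) - 17491) = sqrt(3*sqrt(58) - 17491) = sqrt(-17491 + 3*sqrt(58))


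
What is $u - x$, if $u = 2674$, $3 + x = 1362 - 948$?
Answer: $2263$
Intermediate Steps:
$x = 411$ ($x = -3 + \left(1362 - 948\right) = -3 + 414 = 411$)
$u - x = 2674 - 411 = 2263$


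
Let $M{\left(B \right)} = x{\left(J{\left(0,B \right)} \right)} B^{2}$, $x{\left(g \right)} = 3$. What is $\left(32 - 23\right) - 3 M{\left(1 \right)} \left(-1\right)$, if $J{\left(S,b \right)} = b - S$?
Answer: $81$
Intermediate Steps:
$M{\left(B \right)} = 3 B^{2}$
$\left(32 - 23\right) - 3 M{\left(1 \right)} \left(-1\right) = \left(32 - 23\right) - 3 \cdot 3 \cdot 1^{2} \left(-1\right) = 9 - 3 \cdot 3 \cdot 1 \left(-1\right) = 9 \left(-3\right) 3 \left(-1\right) = 9 \left(\left(-9\right) \left(-1\right)\right) = 9 \cdot 9 = 81$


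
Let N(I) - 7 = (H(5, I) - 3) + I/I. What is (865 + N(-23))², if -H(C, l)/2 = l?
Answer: 839056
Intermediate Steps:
H(C, l) = -2*l
N(I) = 5 - 2*I (N(I) = 7 + ((-2*I - 3) + I/I) = 7 + ((-3 - 2*I) + 1) = 7 + (-2 - 2*I) = 5 - 2*I)
(865 + N(-23))² = (865 + (5 - 2*(-23)))² = (865 + (5 + 46))² = (865 + 51)² = 916² = 839056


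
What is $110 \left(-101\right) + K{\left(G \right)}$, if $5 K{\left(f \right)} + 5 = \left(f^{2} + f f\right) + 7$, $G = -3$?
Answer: $-11106$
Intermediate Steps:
$K{\left(f \right)} = \frac{2}{5} + \frac{2 f^{2}}{5}$ ($K{\left(f \right)} = -1 + \frac{\left(f^{2} + f f\right) + 7}{5} = -1 + \frac{\left(f^{2} + f^{2}\right) + 7}{5} = -1 + \frac{2 f^{2} + 7}{5} = -1 + \frac{7 + 2 f^{2}}{5} = -1 + \left(\frac{7}{5} + \frac{2 f^{2}}{5}\right) = \frac{2}{5} + \frac{2 f^{2}}{5}$)
$110 \left(-101\right) + K{\left(G \right)} = 110 \left(-101\right) + \left(\frac{2}{5} + \frac{2 \left(-3\right)^{2}}{5}\right) = -11110 + \left(\frac{2}{5} + \frac{2}{5} \cdot 9\right) = -11110 + \left(\frac{2}{5} + \frac{18}{5}\right) = -11110 + 4 = -11106$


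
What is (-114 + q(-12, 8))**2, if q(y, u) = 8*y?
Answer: 44100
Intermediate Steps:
(-114 + q(-12, 8))**2 = (-114 + 8*(-12))**2 = (-114 - 96)**2 = (-210)**2 = 44100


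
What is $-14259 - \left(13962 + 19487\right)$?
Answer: $-47708$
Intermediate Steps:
$-14259 - \left(13962 + 19487\right) = -14259 - 33449 = -47708$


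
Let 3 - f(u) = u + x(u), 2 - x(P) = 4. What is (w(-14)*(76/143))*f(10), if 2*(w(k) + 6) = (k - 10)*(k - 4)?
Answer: -79800/143 ≈ -558.04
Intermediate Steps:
x(P) = -2 (x(P) = 2 - 1*4 = 2 - 4 = -2)
f(u) = 5 - u (f(u) = 3 - (u - 2) = 3 - (-2 + u) = 3 + (2 - u) = 5 - u)
w(k) = -6 + (-10 + k)*(-4 + k)/2 (w(k) = -6 + ((k - 10)*(k - 4))/2 = -6 + ((-10 + k)*(-4 + k))/2 = -6 + (-10 + k)*(-4 + k)/2)
(w(-14)*(76/143))*f(10) = ((14 + (½)*(-14)² - 7*(-14))*(76/143))*(5 - 1*10) = ((14 + (½)*196 + 98)*(76*(1/143)))*(5 - 10) = ((14 + 98 + 98)*(76/143))*(-5) = (210*(76/143))*(-5) = (15960/143)*(-5) = -79800/143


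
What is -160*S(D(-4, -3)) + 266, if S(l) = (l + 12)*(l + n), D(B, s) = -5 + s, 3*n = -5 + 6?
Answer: 15518/3 ≈ 5172.7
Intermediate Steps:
n = ⅓ (n = (-5 + 6)/3 = (⅓)*1 = ⅓ ≈ 0.33333)
S(l) = (12 + l)*(⅓ + l) (S(l) = (l + 12)*(l + ⅓) = (12 + l)*(⅓ + l))
-160*S(D(-4, -3)) + 266 = -160*(4 + (-5 - 3)² + 37*(-5 - 3)/3) + 266 = -160*(4 + (-8)² + (37/3)*(-8)) + 266 = -160*(4 + 64 - 296/3) + 266 = -160*(-92/3) + 266 = 14720/3 + 266 = 15518/3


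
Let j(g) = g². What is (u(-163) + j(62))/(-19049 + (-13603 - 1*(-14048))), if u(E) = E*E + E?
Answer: -15125/9302 ≈ -1.6260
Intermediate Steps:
u(E) = E + E² (u(E) = E² + E = E + E²)
(u(-163) + j(62))/(-19049 + (-13603 - 1*(-14048))) = (-163*(1 - 163) + 62²)/(-19049 + (-13603 - 1*(-14048))) = (-163*(-162) + 3844)/(-19049 + (-13603 + 14048)) = (26406 + 3844)/(-19049 + 445) = 30250/(-18604) = 30250*(-1/18604) = -15125/9302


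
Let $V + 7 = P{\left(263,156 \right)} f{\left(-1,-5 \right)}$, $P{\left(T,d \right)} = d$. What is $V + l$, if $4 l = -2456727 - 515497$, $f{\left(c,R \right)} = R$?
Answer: $-743843$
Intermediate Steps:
$l = -743056$ ($l = \frac{-2456727 - 515497}{4} = \frac{1}{4} \left(-2972224\right) = -743056$)
$V = -787$ ($V = -7 + 156 \left(-5\right) = -7 - 780 = -787$)
$V + l = -787 - 743056 = -743843$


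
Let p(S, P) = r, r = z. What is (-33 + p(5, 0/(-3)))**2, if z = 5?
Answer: 784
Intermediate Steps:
r = 5
p(S, P) = 5
(-33 + p(5, 0/(-3)))**2 = (-33 + 5)**2 = (-28)**2 = 784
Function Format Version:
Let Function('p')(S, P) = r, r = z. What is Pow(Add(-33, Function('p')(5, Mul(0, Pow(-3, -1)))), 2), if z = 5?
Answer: 784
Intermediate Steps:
r = 5
Function('p')(S, P) = 5
Pow(Add(-33, Function('p')(5, Mul(0, Pow(-3, -1)))), 2) = Pow(Add(-33, 5), 2) = Pow(-28, 2) = 784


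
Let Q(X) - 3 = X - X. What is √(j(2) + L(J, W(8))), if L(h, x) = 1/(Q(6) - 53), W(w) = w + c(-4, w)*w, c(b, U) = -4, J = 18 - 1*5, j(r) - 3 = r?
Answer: √498/10 ≈ 2.2316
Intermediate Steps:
j(r) = 3 + r
J = 13 (J = 18 - 5 = 13)
Q(X) = 3 (Q(X) = 3 + (X - X) = 3 + 0 = 3)
W(w) = -3*w (W(w) = w - 4*w = -3*w)
L(h, x) = -1/50 (L(h, x) = 1/(3 - 53) = 1/(-50) = -1/50)
√(j(2) + L(J, W(8))) = √((3 + 2) - 1/50) = √(5 - 1/50) = √(249/50) = √498/10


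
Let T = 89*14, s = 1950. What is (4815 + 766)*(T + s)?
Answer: 17836876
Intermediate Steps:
T = 1246
(4815 + 766)*(T + s) = (4815 + 766)*(1246 + 1950) = 5581*3196 = 17836876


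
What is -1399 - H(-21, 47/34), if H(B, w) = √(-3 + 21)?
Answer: -1399 - 3*√2 ≈ -1403.2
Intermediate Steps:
H(B, w) = 3*√2 (H(B, w) = √18 = 3*√2)
-1399 - H(-21, 47/34) = -1399 - 3*√2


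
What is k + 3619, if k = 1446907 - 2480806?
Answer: -1030280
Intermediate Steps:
k = -1033899
k + 3619 = -1033899 + 3619 = -1030280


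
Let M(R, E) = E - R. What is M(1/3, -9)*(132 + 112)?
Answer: -6832/3 ≈ -2277.3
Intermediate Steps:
M(1/3, -9)*(132 + 112) = (-9 - 1/3)*(132 + 112) = (-9 - 1*⅓)*244 = (-9 - ⅓)*244 = -28/3*244 = -6832/3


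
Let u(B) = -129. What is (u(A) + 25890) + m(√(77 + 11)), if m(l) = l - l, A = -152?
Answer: 25761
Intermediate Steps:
m(l) = 0
(u(A) + 25890) + m(√(77 + 11)) = (-129 + 25890) + 0 = 25761 + 0 = 25761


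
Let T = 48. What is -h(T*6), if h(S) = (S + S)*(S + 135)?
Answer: -243648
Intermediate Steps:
h(S) = 2*S*(135 + S) (h(S) = (2*S)*(135 + S) = 2*S*(135 + S))
-h(T*6) = -2*48*6*(135 + 48*6) = -2*288*(135 + 288) = -2*288*423 = -1*243648 = -243648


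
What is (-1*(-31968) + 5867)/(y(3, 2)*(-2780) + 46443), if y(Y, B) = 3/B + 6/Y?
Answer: 37835/36713 ≈ 1.0306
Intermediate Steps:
(-1*(-31968) + 5867)/(y(3, 2)*(-2780) + 46443) = (-1*(-31968) + 5867)/((3/2 + 6/3)*(-2780) + 46443) = (31968 + 5867)/((3*(½) + 6*(⅓))*(-2780) + 46443) = 37835/((3/2 + 2)*(-2780) + 46443) = 37835/((7/2)*(-2780) + 46443) = 37835/(-9730 + 46443) = 37835/36713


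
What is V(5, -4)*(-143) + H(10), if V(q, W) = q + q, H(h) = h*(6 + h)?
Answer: -1270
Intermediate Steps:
V(q, W) = 2*q
V(5, -4)*(-143) + H(10) = (2*5)*(-143) + 10*(6 + 10) = 10*(-143) + 10*16 = -1430 + 160 = -1270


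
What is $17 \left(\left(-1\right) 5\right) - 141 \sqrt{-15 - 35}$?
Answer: $-85 - 705 i \sqrt{2} \approx -85.0 - 997.02 i$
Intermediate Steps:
$17 \left(\left(-1\right) 5\right) - 141 \sqrt{-15 - 35} = 17 \left(-5\right) - 141 \sqrt{-50} = -85 - 141 \cdot 5 i \sqrt{2} = -85 - 705 i \sqrt{2}$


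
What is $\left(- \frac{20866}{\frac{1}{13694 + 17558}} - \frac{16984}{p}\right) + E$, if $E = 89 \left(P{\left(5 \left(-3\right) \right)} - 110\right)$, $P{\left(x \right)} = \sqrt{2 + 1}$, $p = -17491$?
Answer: $- \frac{11406126341818}{17491} + 89 \sqrt{3} \approx -6.5211 \cdot 10^{8}$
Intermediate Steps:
$P{\left(x \right)} = \sqrt{3}$
$E = -9790 + 89 \sqrt{3}$ ($E = 89 \left(\sqrt{3} - 110\right) = 89 \left(-110 + \sqrt{3}\right) = -9790 + 89 \sqrt{3} \approx -9635.8$)
$\left(- \frac{20866}{\frac{1}{13694 + 17558}} - \frac{16984}{p}\right) + E = \left(- \frac{20866}{\frac{1}{13694 + 17558}} - \frac{16984}{-17491}\right) - \left(9790 - 89 \sqrt{3}\right) = \left(- \frac{20866}{\frac{1}{31252}} - - \frac{16984}{17491}\right) - \left(9790 - 89 \sqrt{3}\right) = \left(- 20866 \frac{1}{\frac{1}{31252}} + \frac{16984}{17491}\right) - \left(9790 - 89 \sqrt{3}\right) = \left(\left(-20866\right) 31252 + \frac{16984}{17491}\right) - \left(9790 - 89 \sqrt{3}\right) = \left(-652104232 + \frac{16984}{17491}\right) - \left(9790 - 89 \sqrt{3}\right) = - \frac{11405955104928}{17491} - \left(9790 - 89 \sqrt{3}\right) = - \frac{11406126341818}{17491} + 89 \sqrt{3}$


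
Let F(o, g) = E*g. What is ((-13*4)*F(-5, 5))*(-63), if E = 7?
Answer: 114660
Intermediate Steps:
F(o, g) = 7*g
((-13*4)*F(-5, 5))*(-63) = ((-13*4)*(7*5))*(-63) = -52*35*(-63) = -1820*(-63) = 114660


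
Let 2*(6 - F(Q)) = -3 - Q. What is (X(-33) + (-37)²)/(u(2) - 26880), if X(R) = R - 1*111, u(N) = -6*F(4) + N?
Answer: -245/5387 ≈ -0.045480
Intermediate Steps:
F(Q) = 15/2 + Q/2 (F(Q) = 6 - (-3 - Q)/2 = 6 + (3/2 + Q/2) = 15/2 + Q/2)
u(N) = -57 + N (u(N) = -6*(15/2 + (½)*4) + N = -6*(15/2 + 2) + N = -6*19/2 + N = -57 + N)
X(R) = -111 + R (X(R) = R - 111 = -111 + R)
(X(-33) + (-37)²)/(u(2) - 26880) = ((-111 - 33) + (-37)²)/((-57 + 2) - 26880) = (-144 + 1369)/(-55 - 26880) = 1225/(-26935) = 1225*(-1/26935) = -245/5387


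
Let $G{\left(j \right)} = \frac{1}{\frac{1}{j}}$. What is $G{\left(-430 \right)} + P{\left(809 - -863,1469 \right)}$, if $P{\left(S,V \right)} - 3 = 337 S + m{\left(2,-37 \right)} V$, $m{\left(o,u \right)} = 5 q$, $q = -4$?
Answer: $533657$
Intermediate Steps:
$G{\left(j \right)} = j$
$m{\left(o,u \right)} = -20$ ($m{\left(o,u \right)} = 5 \left(-4\right) = -20$)
$P{\left(S,V \right)} = 3 - 20 V + 337 S$ ($P{\left(S,V \right)} = 3 + \left(337 S - 20 V\right) = 3 + \left(- 20 V + 337 S\right) = 3 - 20 V + 337 S$)
$G{\left(-430 \right)} + P{\left(809 - -863,1469 \right)} = -430 + \left(3 - 29380 + 337 \left(809 - -863\right)\right) = -430 + \left(3 - 29380 + 337 \left(809 + 863\right)\right) = -430 + \left(3 - 29380 + 337 \cdot 1672\right) = -430 + \left(3 - 29380 + 563464\right) = -430 + 534087 = 533657$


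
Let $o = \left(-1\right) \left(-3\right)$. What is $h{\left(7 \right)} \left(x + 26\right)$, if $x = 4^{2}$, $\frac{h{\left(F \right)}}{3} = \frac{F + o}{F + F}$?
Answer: $90$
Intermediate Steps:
$o = 3$
$h{\left(F \right)} = \frac{3 \left(3 + F\right)}{2 F}$ ($h{\left(F \right)} = 3 \frac{F + 3}{F + F} = 3 \frac{3 + F}{2 F} = \frac{3 \left(3 + F\right)}{2 F}$)
$x = 16$
$h{\left(7 \right)} \left(x + 26\right) = \frac{3 \left(3 + 7\right)}{2 \cdot 7} \left(16 + 26\right) = \frac{3}{2} \cdot \frac{1}{7} \cdot 10 \cdot 42 = \frac{15}{7} \cdot 42 = 90$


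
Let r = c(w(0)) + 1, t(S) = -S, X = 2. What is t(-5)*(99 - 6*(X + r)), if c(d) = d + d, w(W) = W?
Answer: 405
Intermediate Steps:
c(d) = 2*d
r = 1 (r = 2*0 + 1 = 0 + 1 = 1)
t(-5)*(99 - 6*(X + r)) = (-1*(-5))*(99 - 6*(2 + 1)) = 5*(99 - 6*3) = 5*(99 - 18) = 5*81 = 405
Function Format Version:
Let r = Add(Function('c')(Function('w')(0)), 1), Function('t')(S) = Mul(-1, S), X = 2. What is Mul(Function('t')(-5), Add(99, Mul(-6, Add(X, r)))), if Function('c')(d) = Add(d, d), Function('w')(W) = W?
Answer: 405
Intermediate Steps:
Function('c')(d) = Mul(2, d)
r = 1 (r = Add(Mul(2, 0), 1) = Add(0, 1) = 1)
Mul(Function('t')(-5), Add(99, Mul(-6, Add(X, r)))) = Mul(Mul(-1, -5), Add(99, Mul(-6, Add(2, 1)))) = Mul(5, Add(99, Mul(-6, 3))) = Mul(5, Add(99, -18)) = Mul(5, 81) = 405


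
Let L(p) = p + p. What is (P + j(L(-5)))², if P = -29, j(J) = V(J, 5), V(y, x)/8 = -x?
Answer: 4761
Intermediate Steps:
V(y, x) = -8*x (V(y, x) = 8*(-x) = -8*x)
L(p) = 2*p
j(J) = -40 (j(J) = -8*5 = -40)
(P + j(L(-5)))² = (-29 - 40)² = (-69)² = 4761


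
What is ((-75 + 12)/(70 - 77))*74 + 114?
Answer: 780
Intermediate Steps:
((-75 + 12)/(70 - 77))*74 + 114 = -63/(-7)*74 + 114 = -63*(-⅐)*74 + 114 = 9*74 + 114 = 666 + 114 = 780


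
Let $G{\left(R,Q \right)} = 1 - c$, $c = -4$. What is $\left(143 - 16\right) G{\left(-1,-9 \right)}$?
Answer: $635$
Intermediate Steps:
$G{\left(R,Q \right)} = 5$ ($G{\left(R,Q \right)} = 1 - -4 = 1 + 4 = 5$)
$\left(143 - 16\right) G{\left(-1,-9 \right)} = \left(143 - 16\right) 5 = 127 \cdot 5 = 635$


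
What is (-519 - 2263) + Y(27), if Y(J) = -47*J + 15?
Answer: -4036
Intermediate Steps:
Y(J) = 15 - 47*J
(-519 - 2263) + Y(27) = (-519 - 2263) + (15 - 47*27) = -2782 + (15 - 1269) = -2782 - 1254 = -4036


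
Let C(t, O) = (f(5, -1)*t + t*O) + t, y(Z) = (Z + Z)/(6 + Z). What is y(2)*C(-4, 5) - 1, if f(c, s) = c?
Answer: -23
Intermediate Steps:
y(Z) = 2*Z/(6 + Z) (y(Z) = (2*Z)/(6 + Z) = 2*Z/(6 + Z))
C(t, O) = 6*t + O*t (C(t, O) = (5*t + t*O) + t = (5*t + O*t) + t = 6*t + O*t)
y(2)*C(-4, 5) - 1 = (2*2/(6 + 2))*(-4*(6 + 5)) - 1 = (2*2/8)*(-4*11) - 1 = (2*2*(1/8))*(-44) - 1 = (1/2)*(-44) - 1 = -22 - 1 = -23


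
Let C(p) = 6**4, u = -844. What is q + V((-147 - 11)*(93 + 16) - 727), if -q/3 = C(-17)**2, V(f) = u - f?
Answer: -5021743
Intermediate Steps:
C(p) = 1296
V(f) = -844 - f
q = -5038848 (q = -3*1296**2 = -3*1679616 = -5038848)
q + V((-147 - 11)*(93 + 16) - 727) = -5038848 + (-844 - ((-147 - 11)*(93 + 16) - 727)) = -5038848 + (-844 - (-158*109 - 727)) = -5038848 + (-844 - (-17222 - 727)) = -5038848 + (-844 - 1*(-17949)) = -5038848 + (-844 + 17949) = -5038848 + 17105 = -5021743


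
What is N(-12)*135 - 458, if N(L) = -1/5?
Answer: -485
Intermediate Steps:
N(L) = -⅕ (N(L) = -1*⅕ = -⅕)
N(-12)*135 - 458 = -⅕*135 - 458 = -27 - 458 = -485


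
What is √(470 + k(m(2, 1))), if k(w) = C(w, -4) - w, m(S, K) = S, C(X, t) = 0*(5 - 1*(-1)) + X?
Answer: √470 ≈ 21.679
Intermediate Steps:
C(X, t) = X (C(X, t) = 0*(5 + 1) + X = 0*6 + X = 0 + X = X)
k(w) = 0 (k(w) = w - w = 0)
√(470 + k(m(2, 1))) = √(470 + 0) = √470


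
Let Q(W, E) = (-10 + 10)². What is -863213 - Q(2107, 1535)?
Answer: -863213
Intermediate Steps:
Q(W, E) = 0 (Q(W, E) = 0² = 0)
-863213 - Q(2107, 1535) = -863213 - 1*0 = -863213 + 0 = -863213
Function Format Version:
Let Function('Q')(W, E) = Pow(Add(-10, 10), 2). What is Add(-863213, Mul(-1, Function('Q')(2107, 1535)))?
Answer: -863213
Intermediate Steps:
Function('Q')(W, E) = 0 (Function('Q')(W, E) = Pow(0, 2) = 0)
Add(-863213, Mul(-1, Function('Q')(2107, 1535))) = Add(-863213, Mul(-1, 0)) = Add(-863213, 0) = -863213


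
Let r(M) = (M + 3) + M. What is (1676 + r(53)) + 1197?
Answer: 2982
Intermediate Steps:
r(M) = 3 + 2*M (r(M) = (3 + M) + M = 3 + 2*M)
(1676 + r(53)) + 1197 = (1676 + (3 + 2*53)) + 1197 = (1676 + (3 + 106)) + 1197 = (1676 + 109) + 1197 = 1785 + 1197 = 2982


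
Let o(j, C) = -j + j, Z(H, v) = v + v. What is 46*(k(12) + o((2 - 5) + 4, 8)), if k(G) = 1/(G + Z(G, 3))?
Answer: 23/9 ≈ 2.5556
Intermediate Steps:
Z(H, v) = 2*v
k(G) = 1/(6 + G) (k(G) = 1/(G + 2*3) = 1/(G + 6) = 1/(6 + G))
o(j, C) = 0
46*(k(12) + o((2 - 5) + 4, 8)) = 46*(1/(6 + 12) + 0) = 46*(1/18 + 0) = 46*(1/18) = 23/9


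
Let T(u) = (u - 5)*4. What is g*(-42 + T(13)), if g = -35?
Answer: 350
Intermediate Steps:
T(u) = -20 + 4*u (T(u) = (-5 + u)*4 = -20 + 4*u)
g*(-42 + T(13)) = -35*(-42 + (-20 + 4*13)) = -35*(-42 + (-20 + 52)) = -35*(-42 + 32) = -35*(-10) = 350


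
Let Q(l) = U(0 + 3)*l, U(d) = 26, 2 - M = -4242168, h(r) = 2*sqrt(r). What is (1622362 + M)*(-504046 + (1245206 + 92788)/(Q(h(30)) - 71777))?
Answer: -15229419904908184935264/5151856609 - 408028848698016*sqrt(30)/5151856609 ≈ -2.9561e+12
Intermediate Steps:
M = 4242170 (M = 2 - 1*(-4242168) = 2 + 4242168 = 4242170)
Q(l) = 26*l
(1622362 + M)*(-504046 + (1245206 + 92788)/(Q(h(30)) - 71777)) = (1622362 + 4242170)*(-504046 + (1245206 + 92788)/(26*(2*sqrt(30)) - 71777)) = 5864532*(-504046 + 1337994/(52*sqrt(30) - 71777)) = 5864532*(-504046 + 1337994/(-71777 + 52*sqrt(30))) = -2955993896472 + 7846708628808/(-71777 + 52*sqrt(30))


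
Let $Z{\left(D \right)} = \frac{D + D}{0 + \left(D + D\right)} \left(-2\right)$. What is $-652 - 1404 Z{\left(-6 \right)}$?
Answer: $2156$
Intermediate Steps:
$Z{\left(D \right)} = -2$ ($Z{\left(D \right)} = \frac{2 D}{0 + 2 D} \left(-2\right) = \frac{2 D}{2 D} \left(-2\right) = 2 D \frac{1}{2 D} \left(-2\right) = 1 \left(-2\right) = -2$)
$-652 - 1404 Z{\left(-6 \right)} = -652 - -2808 = -652 + 2808 = 2156$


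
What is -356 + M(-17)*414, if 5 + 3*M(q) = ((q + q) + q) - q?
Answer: -5738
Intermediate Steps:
M(q) = -5/3 + 2*q/3 (M(q) = -5/3 + (((q + q) + q) - q)/3 = -5/3 + ((2*q + q) - q)/3 = -5/3 + (3*q - q)/3 = -5/3 + (2*q)/3 = -5/3 + 2*q/3)
-356 + M(-17)*414 = -356 + (-5/3 + (⅔)*(-17))*414 = -356 + (-5/3 - 34/3)*414 = -356 - 13*414 = -356 - 5382 = -5738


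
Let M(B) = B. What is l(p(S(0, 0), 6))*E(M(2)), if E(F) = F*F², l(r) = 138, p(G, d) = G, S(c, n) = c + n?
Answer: 1104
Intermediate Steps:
E(F) = F³
l(p(S(0, 0), 6))*E(M(2)) = 138*2³ = 138*8 = 1104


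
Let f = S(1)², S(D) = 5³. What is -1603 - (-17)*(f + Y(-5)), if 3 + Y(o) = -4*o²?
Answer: 262271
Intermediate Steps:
S(D) = 125
Y(o) = -3 - 4*o²
f = 15625 (f = 125² = 15625)
-1603 - (-17)*(f + Y(-5)) = -1603 - (-17)*(15625 + (-3 - 4*(-5)²)) = -1603 - (-17)*(15625 + (-3 - 4*25)) = -1603 - (-17)*(15625 + (-3 - 100)) = -1603 - (-17)*(15625 - 103) = -1603 - (-17)*15522 = -1603 - 1*(-263874) = -1603 + 263874 = 262271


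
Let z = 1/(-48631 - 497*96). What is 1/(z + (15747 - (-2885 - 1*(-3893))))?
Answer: 96343/1419999476 ≈ 6.7847e-5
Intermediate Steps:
z = -1/96343 (z = 1/(-48631 - 47712) = 1/(-96343) = -1/96343 ≈ -1.0380e-5)
1/(z + (15747 - (-2885 - 1*(-3893)))) = 1/(-1/96343 + (15747 - (-2885 - 1*(-3893)))) = 1/(-1/96343 + (15747 - (-2885 + 3893))) = 1/(-1/96343 + (15747 - 1*1008)) = 1/(-1/96343 + (15747 - 1008)) = 1/(-1/96343 + 14739) = 1/(1419999476/96343) = 96343/1419999476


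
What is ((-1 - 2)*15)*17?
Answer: -765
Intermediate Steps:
((-1 - 2)*15)*17 = -3*15*17 = -45*17 = -765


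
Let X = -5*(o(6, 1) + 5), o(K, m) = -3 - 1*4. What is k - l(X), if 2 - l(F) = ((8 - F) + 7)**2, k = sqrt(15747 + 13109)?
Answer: 23 + 2*sqrt(7214) ≈ 192.87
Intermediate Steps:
o(K, m) = -7 (o(K, m) = -3 - 4 = -7)
X = 10 (X = -5*(-7 + 5) = -5*(-2) = 10)
k = 2*sqrt(7214) (k = sqrt(28856) = 2*sqrt(7214) ≈ 169.87)
l(F) = 2 - (15 - F)**2 (l(F) = 2 - ((8 - F) + 7)**2 = 2 - (15 - F)**2)
k - l(X) = 2*sqrt(7214) - (2 - (-15 + 10)**2) = 2*sqrt(7214) - (2 - 1*(-5)**2) = 2*sqrt(7214) - (2 - 1*25) = 2*sqrt(7214) - (2 - 25) = 2*sqrt(7214) - 1*(-23) = 2*sqrt(7214) + 23 = 23 + 2*sqrt(7214)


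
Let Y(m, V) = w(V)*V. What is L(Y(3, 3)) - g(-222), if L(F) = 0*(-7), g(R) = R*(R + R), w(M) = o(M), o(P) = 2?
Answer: -98568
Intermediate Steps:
w(M) = 2
Y(m, V) = 2*V
g(R) = 2*R**2 (g(R) = R*(2*R) = 2*R**2)
L(F) = 0
L(Y(3, 3)) - g(-222) = 0 - 2*(-222)**2 = 0 - 2*49284 = 0 - 1*98568 = 0 - 98568 = -98568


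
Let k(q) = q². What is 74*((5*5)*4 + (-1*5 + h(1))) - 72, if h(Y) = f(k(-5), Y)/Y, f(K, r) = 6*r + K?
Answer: 9252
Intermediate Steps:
f(K, r) = K + 6*r
h(Y) = (25 + 6*Y)/Y (h(Y) = ((-5)² + 6*Y)/Y = (25 + 6*Y)/Y)
74*((5*5)*4 + (-1*5 + h(1))) - 72 = 74*((5*5)*4 + (-1*5 + (6 + 25/1))) - 72 = 74*(25*4 + (-5 + (6 + 25*1))) - 72 = 74*(100 + (-5 + (6 + 25))) - 72 = 74*(100 + (-5 + 31)) - 72 = 74*(100 + 26) - 72 = 74*126 - 72 = 9324 - 72 = 9252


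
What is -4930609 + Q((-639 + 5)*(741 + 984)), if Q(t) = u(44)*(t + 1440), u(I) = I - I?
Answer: -4930609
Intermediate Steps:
u(I) = 0
Q(t) = 0 (Q(t) = 0*(t + 1440) = 0*(1440 + t) = 0)
-4930609 + Q((-639 + 5)*(741 + 984)) = -4930609 + 0 = -4930609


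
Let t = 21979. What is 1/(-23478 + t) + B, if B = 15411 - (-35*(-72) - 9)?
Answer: 19337099/1499 ≈ 12900.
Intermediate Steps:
B = 12900 (B = 15411 - (2520 - 9) = 15411 - 1*2511 = 15411 - 2511 = 12900)
1/(-23478 + t) + B = 1/(-23478 + 21979) + 12900 = 1/(-1499) + 12900 = -1/1499 + 12900 = 19337099/1499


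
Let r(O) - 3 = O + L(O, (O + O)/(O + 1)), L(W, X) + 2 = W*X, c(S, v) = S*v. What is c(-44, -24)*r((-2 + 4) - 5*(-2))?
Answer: 482592/13 ≈ 37122.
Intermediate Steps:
L(W, X) = -2 + W*X
r(O) = 1 + O + 2*O**2/(1 + O) (r(O) = 3 + (O + (-2 + O*((O + O)/(O + 1)))) = 3 + (O + (-2 + O*((2*O)/(1 + O)))) = 3 + (O + (-2 + O*(2*O/(1 + O)))) = 3 + (O + (-2 + 2*O**2/(1 + O))) = 3 + (-2 + O + 2*O**2/(1 + O)) = 1 + O + 2*O**2/(1 + O))
c(-44, -24)*r((-2 + 4) - 5*(-2)) = (-44*(-24))*(1 + ((-2 + 4) - 5*(-2)) + 2*((-2 + 4) - 5*(-2))**2/(1 + ((-2 + 4) - 5*(-2)))) = 1056*(1 + (2 + 10) + 2*(2 + 10)**2/(1 + (2 + 10))) = 1056*(1 + 12 + 2*12**2/(1 + 12)) = 1056*(1 + 12 + 2*144/13) = 1056*(1 + 12 + 2*144*(1/13)) = 1056*(1 + 12 + 288/13) = 1056*(457/13) = 482592/13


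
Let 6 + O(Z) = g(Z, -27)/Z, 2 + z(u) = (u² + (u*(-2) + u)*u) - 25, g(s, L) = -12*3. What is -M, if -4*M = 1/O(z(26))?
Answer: -3/56 ≈ -0.053571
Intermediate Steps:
g(s, L) = -36
z(u) = -27 (z(u) = -2 + ((u² + (u*(-2) + u)*u) - 25) = -2 + ((u² + (-2*u + u)*u) - 25) = -2 + ((u² + (-u)*u) - 25) = -2 + ((u² - u²) - 25) = -2 + (0 - 25) = -2 - 25 = -27)
O(Z) = -6 - 36/Z
M = 3/56 (M = -1/(4*(-6 - 36/(-27))) = -1/(4*(-6 - 36*(-1/27))) = -1/(4*(-6 + 4/3)) = -1/(4*(-14/3)) = -¼*(-3/14) = 3/56 ≈ 0.053571)
-M = -1*3/56 = -3/56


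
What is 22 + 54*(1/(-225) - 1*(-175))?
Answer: 236794/25 ≈ 9471.8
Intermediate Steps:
22 + 54*(1/(-225) - 1*(-175)) = 22 + 54*(-1/225 + 175) = 22 + 54*(39374/225) = 22 + 236244/25 = 236794/25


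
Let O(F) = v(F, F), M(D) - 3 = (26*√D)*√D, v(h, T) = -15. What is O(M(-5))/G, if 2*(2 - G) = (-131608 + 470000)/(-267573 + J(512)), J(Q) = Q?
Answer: -4005915/703318 ≈ -5.6957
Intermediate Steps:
M(D) = 3 + 26*D (M(D) = 3 + (26*√D)*√D = 3 + 26*D)
O(F) = -15
G = 703318/267061 (G = 2 - (-131608 + 470000)/(2*(-267573 + 512)) = 2 - 169196/(-267061) = 2 - 169196*(-1)/267061 = 2 - ½*(-338392/267061) = 2 + 169196/267061 = 703318/267061 ≈ 2.6335)
O(M(-5))/G = -15/703318/267061 = -15*267061/703318 = -4005915/703318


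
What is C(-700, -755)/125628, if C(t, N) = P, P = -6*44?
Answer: -22/10469 ≈ -0.0021014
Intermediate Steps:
P = -264
C(t, N) = -264
C(-700, -755)/125628 = -264/125628 = -264*1/125628 = -22/10469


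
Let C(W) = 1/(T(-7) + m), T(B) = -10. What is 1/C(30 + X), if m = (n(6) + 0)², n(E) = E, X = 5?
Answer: 26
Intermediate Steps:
m = 36 (m = (6 + 0)² = 6² = 36)
C(W) = 1/26 (C(W) = 1/(-10 + 36) = 1/26)
1/C(30 + X) = 1/(1/26) = 26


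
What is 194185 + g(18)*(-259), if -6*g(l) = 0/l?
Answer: 194185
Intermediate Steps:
g(l) = 0 (g(l) = -0/l = -⅙*0 = 0)
194185 + g(18)*(-259) = 194185 + 0*(-259) = 194185 + 0 = 194185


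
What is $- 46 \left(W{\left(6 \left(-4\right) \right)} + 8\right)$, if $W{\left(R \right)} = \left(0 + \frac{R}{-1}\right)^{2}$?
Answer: $-26864$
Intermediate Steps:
$W{\left(R \right)} = R^{2}$ ($W{\left(R \right)} = \left(0 + R \left(-1\right)\right)^{2} = \left(0 - R\right)^{2} = \left(- R\right)^{2} = R^{2}$)
$- 46 \left(W{\left(6 \left(-4\right) \right)} + 8\right) = - 46 \left(\left(6 \left(-4\right)\right)^{2} + 8\right) = - 46 \left(\left(-24\right)^{2} + 8\right) = - 46 \left(576 + 8\right) = \left(-46\right) 584 = -26864$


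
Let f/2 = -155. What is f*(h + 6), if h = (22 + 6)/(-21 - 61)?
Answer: -71920/41 ≈ -1754.1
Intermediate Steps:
f = -310 (f = 2*(-155) = -310)
h = -14/41 (h = 28/(-82) = 28*(-1/82) = -14/41 ≈ -0.34146)
f*(h + 6) = -310*(-14/41 + 6) = -310*232/41 = -71920/41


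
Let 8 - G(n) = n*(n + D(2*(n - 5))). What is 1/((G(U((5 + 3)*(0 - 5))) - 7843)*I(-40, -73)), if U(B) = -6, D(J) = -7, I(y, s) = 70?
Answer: -1/553910 ≈ -1.8053e-6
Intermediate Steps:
G(n) = 8 - n*(-7 + n) (G(n) = 8 - n*(n - 7) = 8 - n*(-7 + n))
1/((G(U((5 + 3)*(0 - 5))) - 7843)*I(-40, -73)) = 1/(((8 - 1*(-6)**2 + 7*(-6)) - 7843)*70) = (1/70)/((8 - 1*36 - 42) - 7843) = (1/70)/((8 - 36 - 42) - 7843) = (1/70)/(-70 - 7843) = (1/70)/(-7913) = -1/7913*1/70 = -1/553910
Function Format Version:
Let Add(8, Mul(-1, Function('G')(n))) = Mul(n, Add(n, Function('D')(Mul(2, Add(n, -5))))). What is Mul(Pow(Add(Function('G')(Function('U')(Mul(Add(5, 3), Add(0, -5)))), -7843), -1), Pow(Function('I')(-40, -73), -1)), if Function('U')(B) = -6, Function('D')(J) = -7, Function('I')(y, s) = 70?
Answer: Rational(-1, 553910) ≈ -1.8053e-6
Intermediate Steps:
Function('G')(n) = Add(8, Mul(-1, n, Add(-7, n))) (Function('G')(n) = Add(8, Mul(-1, Mul(n, Add(n, -7)))) = Add(8, Mul(-1, Mul(n, Add(-7, n)))) = Add(8, Mul(-1, n, Add(-7, n))))
Mul(Pow(Add(Function('G')(Function('U')(Mul(Add(5, 3), Add(0, -5)))), -7843), -1), Pow(Function('I')(-40, -73), -1)) = Mul(Pow(Add(Add(8, Mul(-1, Pow(-6, 2)), Mul(7, -6)), -7843), -1), Pow(70, -1)) = Mul(Pow(Add(Add(8, Mul(-1, 36), -42), -7843), -1), Rational(1, 70)) = Mul(Pow(Add(Add(8, -36, -42), -7843), -1), Rational(1, 70)) = Mul(Pow(Add(-70, -7843), -1), Rational(1, 70)) = Mul(Pow(-7913, -1), Rational(1, 70)) = Mul(Rational(-1, 7913), Rational(1, 70)) = Rational(-1, 553910)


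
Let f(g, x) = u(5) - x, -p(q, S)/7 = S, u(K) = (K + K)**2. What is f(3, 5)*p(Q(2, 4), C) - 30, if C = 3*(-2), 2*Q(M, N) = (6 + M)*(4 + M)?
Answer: 3960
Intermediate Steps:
u(K) = 4*K**2 (u(K) = (2*K)**2 = 4*K**2)
Q(M, N) = (4 + M)*(6 + M)/2 (Q(M, N) = ((6 + M)*(4 + M))/2 = ((4 + M)*(6 + M))/2 = (4 + M)*(6 + M)/2)
C = -6
p(q, S) = -7*S
f(g, x) = 100 - x (f(g, x) = 4*5**2 - x = 4*25 - x = 100 - x)
f(3, 5)*p(Q(2, 4), C) - 30 = (100 - 1*5)*(-7*(-6)) - 30 = (100 - 5)*42 - 30 = 95*42 - 30 = 3990 - 30 = 3960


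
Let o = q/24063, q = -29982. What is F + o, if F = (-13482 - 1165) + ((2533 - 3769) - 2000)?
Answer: -143449537/8021 ≈ -17884.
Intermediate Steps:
o = -9994/8021 (o = -29982/24063 = -29982*1/24063 = -9994/8021 ≈ -1.2460)
F = -17883 (F = -14647 + (-1236 - 2000) = -14647 - 3236 = -17883)
F + o = -17883 - 9994/8021 = -143449537/8021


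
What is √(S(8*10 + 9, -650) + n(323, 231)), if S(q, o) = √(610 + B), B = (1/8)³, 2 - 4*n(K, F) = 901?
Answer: √(-14384 + 2*√624642)/8 ≈ 14.144*I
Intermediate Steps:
n(K, F) = -899/4 (n(K, F) = ½ - ¼*901 = ½ - 901/4 = -899/4)
B = 1/512 (B = (⅛)³ = 1/512 ≈ 0.0019531)
S(q, o) = √624642/32 (S(q, o) = √(610 + 1/512) = √(312321/512) = √624642/32)
√(S(8*10 + 9, -650) + n(323, 231)) = √(√624642/32 - 899/4) = √(-899/4 + √624642/32)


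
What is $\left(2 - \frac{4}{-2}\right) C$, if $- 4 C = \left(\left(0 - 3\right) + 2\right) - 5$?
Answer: $6$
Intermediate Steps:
$C = \frac{3}{2}$ ($C = - \frac{\left(\left(0 - 3\right) + 2\right) - 5}{4} = - \frac{\left(-3 + 2\right) - 5}{4} = - \frac{-1 - 5}{4} = \left(- \frac{1}{4}\right) \left(-6\right) = \frac{3}{2} \approx 1.5$)
$\left(2 - \frac{4}{-2}\right) C = \left(2 - \frac{4}{-2}\right) \frac{3}{2} = \left(2 - -2\right) \frac{3}{2} = \left(2 + 2\right) \frac{3}{2} = 4 \cdot \frac{3}{2} = 6$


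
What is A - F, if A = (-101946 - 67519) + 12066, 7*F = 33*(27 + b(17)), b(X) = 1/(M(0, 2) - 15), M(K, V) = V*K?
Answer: -5513409/35 ≈ -1.5753e+5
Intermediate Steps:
M(K, V) = K*V
b(X) = -1/15 (b(X) = 1/(0*2 - 15) = 1/(0 - 15) = 1/(-15) = -1/15)
F = 4444/35 (F = (33*(27 - 1/15))/7 = (33*(404/15))/7 = (⅐)*(4444/5) = 4444/35 ≈ 126.97)
A = -157399 (A = -169465 + 12066 = -157399)
A - F = -157399 - 1*4444/35 = -157399 - 4444/35 = -5513409/35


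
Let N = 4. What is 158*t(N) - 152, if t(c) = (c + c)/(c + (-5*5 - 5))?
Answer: -2608/13 ≈ -200.62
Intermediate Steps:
t(c) = 2*c/(-30 + c) (t(c) = (2*c)/(c + (-25 - 5)) = (2*c)/(c - 30) = (2*c)/(-30 + c) = 2*c/(-30 + c))
158*t(N) - 152 = 158*(2*4/(-30 + 4)) - 152 = 158*(2*4/(-26)) - 152 = 158*(2*4*(-1/26)) - 152 = 158*(-4/13) - 152 = -632/13 - 152 = -2608/13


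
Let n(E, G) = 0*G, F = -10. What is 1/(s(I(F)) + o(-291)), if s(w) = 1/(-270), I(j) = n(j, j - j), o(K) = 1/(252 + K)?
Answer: -3510/103 ≈ -34.078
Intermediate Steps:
n(E, G) = 0
I(j) = 0
s(w) = -1/270
1/(s(I(F)) + o(-291)) = 1/(-1/270 + 1/(252 - 291)) = 1/(-1/270 + 1/(-39)) = 1/(-1/270 - 1/39) = 1/(-103/3510) = -3510/103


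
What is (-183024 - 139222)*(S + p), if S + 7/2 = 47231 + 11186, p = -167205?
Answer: 35057625709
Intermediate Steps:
S = 116827/2 (S = -7/2 + (47231 + 11186) = -7/2 + 58417 = 116827/2 ≈ 58414.)
(-183024 - 139222)*(S + p) = (-183024 - 139222)*(116827/2 - 167205) = -322246*(-217583/2) = 35057625709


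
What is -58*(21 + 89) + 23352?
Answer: 16972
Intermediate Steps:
-58*(21 + 89) + 23352 = -58*110 + 23352 = -6380 + 23352 = 16972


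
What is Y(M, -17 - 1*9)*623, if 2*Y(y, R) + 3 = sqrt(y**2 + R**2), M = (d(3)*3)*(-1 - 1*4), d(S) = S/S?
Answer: -1869/2 + 623*sqrt(901)/2 ≈ 8415.7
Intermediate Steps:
d(S) = 1
M = -15 (M = (1*3)*(-1 - 1*4) = 3*(-1 - 4) = 3*(-5) = -15)
Y(y, R) = -3/2 + sqrt(R**2 + y**2)/2 (Y(y, R) = -3/2 + sqrt(y**2 + R**2)/2 = -3/2 + sqrt(R**2 + y**2)/2)
Y(M, -17 - 1*9)*623 = (-3/2 + sqrt((-17 - 1*9)**2 + (-15)**2)/2)*623 = (-3/2 + sqrt((-17 - 9)**2 + 225)/2)*623 = (-3/2 + sqrt((-26)**2 + 225)/2)*623 = (-3/2 + sqrt(676 + 225)/2)*623 = (-3/2 + sqrt(901)/2)*623 = -1869/2 + 623*sqrt(901)/2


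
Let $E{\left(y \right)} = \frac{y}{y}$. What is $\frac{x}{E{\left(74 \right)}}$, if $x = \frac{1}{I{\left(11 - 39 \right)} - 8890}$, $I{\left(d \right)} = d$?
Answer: $- \frac{1}{8918} \approx -0.00011213$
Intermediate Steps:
$x = - \frac{1}{8918}$ ($x = \frac{1}{\left(11 - 39\right) - 8890} = \frac{1}{-28 - 8890} = \frac{1}{-8918} = - \frac{1}{8918} \approx -0.00011213$)
$E{\left(y \right)} = 1$
$\frac{x}{E{\left(74 \right)}} = - \frac{1}{8918 \cdot 1} = \left(- \frac{1}{8918}\right) 1 = - \frac{1}{8918}$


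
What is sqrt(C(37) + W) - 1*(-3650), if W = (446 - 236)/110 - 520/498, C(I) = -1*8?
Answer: 3650 + I*sqrt(53528277)/2739 ≈ 3650.0 + 2.6712*I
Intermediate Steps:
C(I) = -8
W = 2369/2739 (W = 210*(1/110) - 520*1/498 = 21/11 - 260/249 = 2369/2739 ≈ 0.86491)
sqrt(C(37) + W) - 1*(-3650) = sqrt(-8 + 2369/2739) - 1*(-3650) = sqrt(-19543/2739) + 3650 = I*sqrt(53528277)/2739 + 3650 = 3650 + I*sqrt(53528277)/2739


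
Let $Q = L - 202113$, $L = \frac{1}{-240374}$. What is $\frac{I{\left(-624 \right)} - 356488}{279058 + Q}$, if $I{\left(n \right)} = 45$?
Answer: $- \frac{85679629682}{18495577429} \approx -4.6324$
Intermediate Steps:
$L = - \frac{1}{240374} \approx -4.1602 \cdot 10^{-6}$
$Q = - \frac{48582710263}{240374}$ ($Q = - \frac{1}{240374} - 202113 = - \frac{48582710263}{240374} \approx -2.0211 \cdot 10^{5}$)
$\frac{I{\left(-624 \right)} - 356488}{279058 + Q} = \frac{45 - 356488}{279058 - \frac{48582710263}{240374}} = - \frac{356443}{\frac{18495577429}{240374}} = \left(-356443\right) \frac{240374}{18495577429} = - \frac{85679629682}{18495577429}$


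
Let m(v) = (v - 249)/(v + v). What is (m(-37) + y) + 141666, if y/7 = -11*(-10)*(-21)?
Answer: 4643495/37 ≈ 1.2550e+5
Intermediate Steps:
m(v) = (-249 + v)/(2*v) (m(v) = (-249 + v)/((2*v)) = (-249 + v)*(1/(2*v)) = (-249 + v)/(2*v))
y = -16170 (y = 7*(-11*(-10)*(-21)) = 7*(110*(-21)) = 7*(-2310) = -16170)
(m(-37) + y) + 141666 = ((½)*(-249 - 37)/(-37) - 16170) + 141666 = ((½)*(-1/37)*(-286) - 16170) + 141666 = (143/37 - 16170) + 141666 = -598147/37 + 141666 = 4643495/37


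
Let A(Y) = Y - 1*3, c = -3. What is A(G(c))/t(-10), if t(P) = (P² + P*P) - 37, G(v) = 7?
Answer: 4/163 ≈ 0.024540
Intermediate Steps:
A(Y) = -3 + Y (A(Y) = Y - 3 = -3 + Y)
t(P) = -37 + 2*P² (t(P) = (P² + P²) - 37 = 2*P² - 37 = -37 + 2*P²)
A(G(c))/t(-10) = (-3 + 7)/(-37 + 2*(-10)²) = 4/(-37 + 2*100) = 4/(-37 + 200) = 4/163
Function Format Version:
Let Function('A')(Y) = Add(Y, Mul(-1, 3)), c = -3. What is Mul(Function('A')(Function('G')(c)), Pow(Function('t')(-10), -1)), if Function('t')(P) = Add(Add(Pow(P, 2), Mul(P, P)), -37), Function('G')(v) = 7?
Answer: Rational(4, 163) ≈ 0.024540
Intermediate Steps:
Function('A')(Y) = Add(-3, Y) (Function('A')(Y) = Add(Y, -3) = Add(-3, Y))
Function('t')(P) = Add(-37, Mul(2, Pow(P, 2))) (Function('t')(P) = Add(Add(Pow(P, 2), Pow(P, 2)), -37) = Add(Mul(2, Pow(P, 2)), -37) = Add(-37, Mul(2, Pow(P, 2))))
Mul(Function('A')(Function('G')(c)), Pow(Function('t')(-10), -1)) = Mul(Add(-3, 7), Pow(Add(-37, Mul(2, Pow(-10, 2))), -1)) = Mul(4, Pow(Add(-37, Mul(2, 100)), -1)) = Mul(4, Pow(Add(-37, 200), -1)) = Mul(4, Pow(163, -1)) = Mul(4, Rational(1, 163)) = Rational(4, 163)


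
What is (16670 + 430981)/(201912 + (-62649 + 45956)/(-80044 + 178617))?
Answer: 44126302023/19903054883 ≈ 2.2171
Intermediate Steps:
(16670 + 430981)/(201912 + (-62649 + 45956)/(-80044 + 178617)) = 447651/(201912 - 16693/98573) = 447651/(19903054883/98573) = 447651*(98573/19903054883) = 44126302023/19903054883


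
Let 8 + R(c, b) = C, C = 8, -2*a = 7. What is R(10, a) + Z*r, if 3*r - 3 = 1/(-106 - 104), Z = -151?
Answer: -94979/630 ≈ -150.76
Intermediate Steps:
a = -7/2 (a = -½*7 = -7/2 ≈ -3.5000)
R(c, b) = 0 (R(c, b) = -8 + 8 = 0)
r = 629/630 (r = 1 + 1/(3*(-106 - 104)) = 1 + (⅓)/(-210) = 1 + (⅓)*(-1/210) = 1 - 1/630 = 629/630 ≈ 0.99841)
R(10, a) + Z*r = 0 - 151*629/630 = 0 - 94979/630 = -94979/630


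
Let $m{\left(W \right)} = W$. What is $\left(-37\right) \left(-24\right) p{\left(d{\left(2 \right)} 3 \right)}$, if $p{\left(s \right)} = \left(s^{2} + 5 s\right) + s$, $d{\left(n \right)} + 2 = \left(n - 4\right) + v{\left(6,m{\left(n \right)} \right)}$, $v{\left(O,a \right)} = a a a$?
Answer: $191808$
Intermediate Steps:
$v{\left(O,a \right)} = a^{3}$ ($v{\left(O,a \right)} = a^{2} a = a^{3}$)
$d{\left(n \right)} = -6 + n + n^{3}$ ($d{\left(n \right)} = -2 + \left(\left(n - 4\right) + n^{3}\right) = -2 + \left(\left(-4 + n\right) + n^{3}\right) = -2 + \left(-4 + n + n^{3}\right) = -6 + n + n^{3}$)
$p{\left(s \right)} = s^{2} + 6 s$
$\left(-37\right) \left(-24\right) p{\left(d{\left(2 \right)} 3 \right)} = \left(-37\right) \left(-24\right) \left(-6 + 2 + 2^{3}\right) 3 \left(6 + \left(-6 + 2 + 2^{3}\right) 3\right) = 888 \left(-6 + 2 + 8\right) 3 \left(6 + \left(-6 + 2 + 8\right) 3\right) = 888 \cdot 4 \cdot 3 \left(6 + 4 \cdot 3\right) = 888 \cdot 12 \left(6 + 12\right) = 888 \cdot 12 \cdot 18 = 888 \cdot 216 = 191808$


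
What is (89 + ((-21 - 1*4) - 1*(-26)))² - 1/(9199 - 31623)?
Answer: 181634401/22424 ≈ 8100.0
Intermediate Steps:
(89 + ((-21 - 1*4) - 1*(-26)))² - 1/(9199 - 31623) = (89 + ((-21 - 4) + 26))² - 1/(-22424) = (89 + (-25 + 26))² - 1*(-1/22424) = (89 + 1)² + 1/22424 = 90² + 1/22424 = 8100 + 1/22424 = 181634401/22424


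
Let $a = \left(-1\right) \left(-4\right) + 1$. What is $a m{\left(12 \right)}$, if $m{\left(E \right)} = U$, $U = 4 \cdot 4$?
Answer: $80$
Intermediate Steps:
$a = 5$ ($a = 4 + 1 = 5$)
$U = 16$
$m{\left(E \right)} = 16$
$a m{\left(12 \right)} = 5 \cdot 16 = 80$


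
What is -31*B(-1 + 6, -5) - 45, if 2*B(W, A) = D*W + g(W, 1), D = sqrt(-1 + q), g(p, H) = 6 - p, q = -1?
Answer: -121/2 - 155*I*sqrt(2)/2 ≈ -60.5 - 109.6*I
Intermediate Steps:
D = I*sqrt(2) (D = sqrt(-1 - 1) = sqrt(-2) = I*sqrt(2) ≈ 1.4142*I)
B(W, A) = 3 - W/2 + I*W*sqrt(2)/2 (B(W, A) = ((I*sqrt(2))*W + (6 - W))/2 = (I*W*sqrt(2) + (6 - W))/2 = (6 - W + I*W*sqrt(2))/2 = 3 - W/2 + I*W*sqrt(2)/2)
-31*B(-1 + 6, -5) - 45 = -31*(3 - (-1 + 6)/2 + I*(-1 + 6)*sqrt(2)/2) - 45 = -31*(3 - 1/2*5 + (1/2)*I*5*sqrt(2)) - 45 = -31*(3 - 5/2 + 5*I*sqrt(2)/2) - 45 = -31*(1/2 + 5*I*sqrt(2)/2) - 45 = (-31/2 - 155*I*sqrt(2)/2) - 45 = -121/2 - 155*I*sqrt(2)/2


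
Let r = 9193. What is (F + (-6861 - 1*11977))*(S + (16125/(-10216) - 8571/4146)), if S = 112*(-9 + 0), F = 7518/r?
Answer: 154586150767510183/8111967551 ≈ 1.9057e+7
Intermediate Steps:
F = 7518/9193 ≈ 0.81780
S = -1008 (S = 112*(-9) = -1008)
(F + (-6861 - 1*11977))*(S + (16125/(-10216) - 8571/4146)) = (7518/9193 + (-6861 - 1*11977))*(-1008 + (16125/(-10216) - 8571/4146)) = (7518/9193 + (-6861 - 11977))*(-1008 + (16125*(-1/10216) - 8571*1/4146)) = (7518/9193 - 18838)*(-1008 + (-16125/10216 - 2857/1382)) = -173170216*(-1008 - 25735931/7059256)/9193 = -173170216/9193*(-7141465979/7059256) = 154586150767510183/8111967551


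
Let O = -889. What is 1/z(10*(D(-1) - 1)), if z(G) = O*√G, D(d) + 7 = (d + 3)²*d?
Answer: I*√30/53340 ≈ 0.00010269*I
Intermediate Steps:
D(d) = -7 + d*(3 + d)² (D(d) = -7 + (d + 3)²*d = -7 + (3 + d)²*d = -7 + d*(3 + d)²)
z(G) = -889*√G
1/z(10*(D(-1) - 1)) = 1/(-889*√10*√((-7 - (3 - 1)²) - 1)) = 1/(-889*√10*√((-7 - 1*2²) - 1)) = 1/(-889*√10*√((-7 - 1*4) - 1)) = 1/(-889*√10*√((-7 - 4) - 1)) = 1/(-889*√10*√(-11 - 1)) = 1/(-889*2*I*√30) = 1/(-1778*I*√30) = I*√30/53340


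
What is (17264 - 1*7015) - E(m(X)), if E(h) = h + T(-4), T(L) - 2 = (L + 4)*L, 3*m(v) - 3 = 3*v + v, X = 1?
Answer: 30734/3 ≈ 10245.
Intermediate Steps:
m(v) = 1 + 4*v/3 (m(v) = 1 + (3*v + v)/3 = 1 + (4*v)/3 = 1 + 4*v/3)
T(L) = 2 + L*(4 + L) (T(L) = 2 + (L + 4)*L = 2 + (4 + L)*L = 2 + L*(4 + L))
E(h) = 2 + h (E(h) = h + (2 + (-4)² + 4*(-4)) = h + (2 + 16 - 16) = h + 2 = 2 + h)
(17264 - 1*7015) - E(m(X)) = (17264 - 1*7015) - (2 + (1 + (4/3)*1)) = (17264 - 7015) - (2 + (1 + 4/3)) = 10249 - (2 + 7/3) = 10249 - 1*13/3 = 10249 - 13/3 = 30734/3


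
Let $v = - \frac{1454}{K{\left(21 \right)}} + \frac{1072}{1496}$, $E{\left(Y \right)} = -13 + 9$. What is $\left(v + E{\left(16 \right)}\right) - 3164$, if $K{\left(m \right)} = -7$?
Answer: $- \frac{3874076}{1309} \approx -2959.6$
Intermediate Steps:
$E{\left(Y \right)} = -4$
$v = \frac{272836}{1309}$ ($v = - \frac{1454}{-7} + \frac{1072}{1496} = \left(-1454\right) \left(- \frac{1}{7}\right) + 1072 \cdot \frac{1}{1496} = \frac{1454}{7} + \frac{134}{187} = \frac{272836}{1309} \approx 208.43$)
$\left(v + E{\left(16 \right)}\right) - 3164 = \left(\frac{272836}{1309} - 4\right) - 3164 = \frac{267600}{1309} - 3164 = - \frac{3874076}{1309}$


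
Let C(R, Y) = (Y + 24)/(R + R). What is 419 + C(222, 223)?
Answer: 186283/444 ≈ 419.56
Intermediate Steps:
C(R, Y) = (24 + Y)/(2*R) (C(R, Y) = (24 + Y)/((2*R)) = (24 + Y)*(1/(2*R)) = (24 + Y)/(2*R))
419 + C(222, 223) = 419 + (½)*(24 + 223)/222 = 419 + (½)*(1/222)*247 = 419 + 247/444 = 186283/444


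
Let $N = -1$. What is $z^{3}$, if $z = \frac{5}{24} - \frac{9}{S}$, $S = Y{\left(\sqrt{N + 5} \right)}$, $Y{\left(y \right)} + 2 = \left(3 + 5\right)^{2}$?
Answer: $\frac{103823}{411830784} \approx 0.0002521$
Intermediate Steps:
$Y{\left(y \right)} = 62$ ($Y{\left(y \right)} = -2 + \left(3 + 5\right)^{2} = -2 + 8^{2} = -2 + 64 = 62$)
$S = 62$
$z = \frac{47}{744}$ ($z = \frac{5}{24} - \frac{9}{62} = \frac{47}{744} \approx 0.063172$)
$z^{3} = \left(\frac{47}{744}\right)^{3} = \frac{103823}{411830784}$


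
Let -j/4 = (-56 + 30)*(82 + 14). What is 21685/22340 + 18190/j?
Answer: 15571691/5576064 ≈ 2.7926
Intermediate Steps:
j = 9984 (j = -4*(-56 + 30)*(82 + 14) = -(-104)*96 = -4*(-2496) = 9984)
21685/22340 + 18190/j = 21685/22340 + 18190/9984 = 21685*(1/22340) + 18190*(1/9984) = 4337/4468 + 9095/4992 = 15571691/5576064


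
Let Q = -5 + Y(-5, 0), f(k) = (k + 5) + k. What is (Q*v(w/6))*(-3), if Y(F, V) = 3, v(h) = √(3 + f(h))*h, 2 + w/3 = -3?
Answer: -15*√3 ≈ -25.981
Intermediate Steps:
w = -15 (w = -6 + 3*(-3) = -6 - 9 = -15)
f(k) = 5 + 2*k (f(k) = (5 + k) + k = 5 + 2*k)
v(h) = h*√(8 + 2*h) (v(h) = √(3 + (5 + 2*h))*h = √(8 + 2*h)*h = h*√(8 + 2*h))
Q = -2 (Q = -5 + 3 = -2)
(Q*v(w/6))*(-3) = -2*(-15/6)*√(8 + 2*(-15/6))*(-3) = -2*(-15*⅙)*√(8 + 2*(-15*⅙))*(-3) = -(-5)*√(8 + 2*(-5/2))*(-3) = -(-5)*√(8 - 5)*(-3) = -(-5)*√3*(-3) = (5*√3)*(-3) = -15*√3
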